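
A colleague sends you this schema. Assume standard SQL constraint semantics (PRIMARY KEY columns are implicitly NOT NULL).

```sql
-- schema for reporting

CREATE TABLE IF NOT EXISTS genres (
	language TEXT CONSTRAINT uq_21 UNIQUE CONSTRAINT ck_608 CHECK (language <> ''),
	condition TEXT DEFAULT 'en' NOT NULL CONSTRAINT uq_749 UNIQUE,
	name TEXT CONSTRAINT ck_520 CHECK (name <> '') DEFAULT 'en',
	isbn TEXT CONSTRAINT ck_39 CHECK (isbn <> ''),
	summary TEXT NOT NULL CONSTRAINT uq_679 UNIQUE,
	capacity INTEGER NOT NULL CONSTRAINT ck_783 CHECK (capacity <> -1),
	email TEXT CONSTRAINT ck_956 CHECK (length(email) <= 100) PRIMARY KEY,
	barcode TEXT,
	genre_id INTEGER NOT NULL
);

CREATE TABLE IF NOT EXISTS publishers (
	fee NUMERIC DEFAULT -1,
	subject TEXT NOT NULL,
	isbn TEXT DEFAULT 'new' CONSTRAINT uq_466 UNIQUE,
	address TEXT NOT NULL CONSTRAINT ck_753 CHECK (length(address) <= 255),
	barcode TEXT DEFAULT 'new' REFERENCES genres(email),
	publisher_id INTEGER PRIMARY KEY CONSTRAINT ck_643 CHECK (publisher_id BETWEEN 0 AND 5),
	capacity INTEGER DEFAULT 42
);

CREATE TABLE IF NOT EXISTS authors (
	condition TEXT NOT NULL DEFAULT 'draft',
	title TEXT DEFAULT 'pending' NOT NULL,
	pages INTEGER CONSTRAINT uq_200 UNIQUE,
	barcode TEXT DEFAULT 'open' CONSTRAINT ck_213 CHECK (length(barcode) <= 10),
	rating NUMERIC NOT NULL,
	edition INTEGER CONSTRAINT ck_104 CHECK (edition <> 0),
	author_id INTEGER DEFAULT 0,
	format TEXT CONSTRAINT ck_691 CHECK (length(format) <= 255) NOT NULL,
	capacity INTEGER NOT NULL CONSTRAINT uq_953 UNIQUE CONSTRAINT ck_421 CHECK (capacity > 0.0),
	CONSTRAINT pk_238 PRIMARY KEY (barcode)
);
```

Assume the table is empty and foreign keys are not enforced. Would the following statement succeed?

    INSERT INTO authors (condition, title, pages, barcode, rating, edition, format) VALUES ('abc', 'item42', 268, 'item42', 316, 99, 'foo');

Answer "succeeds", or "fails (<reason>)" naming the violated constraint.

capacity is omitted from the column list and has no DEFAULT, so it would receive NULL.
But capacity is declared NOT NULL.

fails (NOT NULL on capacity)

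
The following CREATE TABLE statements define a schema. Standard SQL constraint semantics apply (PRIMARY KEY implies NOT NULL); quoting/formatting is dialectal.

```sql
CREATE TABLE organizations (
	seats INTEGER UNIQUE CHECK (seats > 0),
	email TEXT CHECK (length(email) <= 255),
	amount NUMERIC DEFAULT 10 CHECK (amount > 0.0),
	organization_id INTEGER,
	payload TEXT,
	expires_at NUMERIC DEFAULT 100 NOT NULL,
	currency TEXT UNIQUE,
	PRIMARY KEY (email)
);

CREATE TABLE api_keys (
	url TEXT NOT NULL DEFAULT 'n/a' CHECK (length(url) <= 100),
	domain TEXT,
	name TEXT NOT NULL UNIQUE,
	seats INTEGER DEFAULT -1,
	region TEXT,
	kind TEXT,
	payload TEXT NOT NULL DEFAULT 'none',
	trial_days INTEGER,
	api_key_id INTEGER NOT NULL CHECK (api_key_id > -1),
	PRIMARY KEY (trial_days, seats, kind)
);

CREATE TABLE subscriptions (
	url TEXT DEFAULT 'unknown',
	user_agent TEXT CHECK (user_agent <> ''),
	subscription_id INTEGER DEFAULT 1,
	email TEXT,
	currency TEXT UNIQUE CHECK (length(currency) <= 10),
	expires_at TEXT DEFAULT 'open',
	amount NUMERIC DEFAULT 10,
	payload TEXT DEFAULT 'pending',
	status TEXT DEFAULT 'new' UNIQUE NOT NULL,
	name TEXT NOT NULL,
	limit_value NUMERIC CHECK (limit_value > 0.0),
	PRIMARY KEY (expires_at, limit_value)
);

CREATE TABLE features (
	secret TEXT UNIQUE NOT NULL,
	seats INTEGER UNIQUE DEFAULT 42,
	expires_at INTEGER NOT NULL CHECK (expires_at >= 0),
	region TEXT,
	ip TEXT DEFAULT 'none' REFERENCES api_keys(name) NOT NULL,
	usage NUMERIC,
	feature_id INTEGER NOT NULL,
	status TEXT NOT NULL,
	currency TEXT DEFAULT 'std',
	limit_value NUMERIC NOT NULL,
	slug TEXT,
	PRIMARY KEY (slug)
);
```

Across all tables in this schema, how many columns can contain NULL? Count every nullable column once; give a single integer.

organizations: 5 nullable (seats, amount, organization_id, payload, currency — PK (email) and explicit NOT NULL columns excluded).
api_keys: 2 nullable (domain, region — PK (trial_days, seats, kind) and explicit NOT NULL columns excluded).
subscriptions: 7 nullable (url, user_agent, subscription_id, email, currency, amount, payload — PK (expires_at, limit_value) and explicit NOT NULL columns excluded).
features: 4 nullable (seats, region, usage, currency — PK (slug) and explicit NOT NULL columns excluded).
Total: 5 + 2 + 7 + 4 = 18.

18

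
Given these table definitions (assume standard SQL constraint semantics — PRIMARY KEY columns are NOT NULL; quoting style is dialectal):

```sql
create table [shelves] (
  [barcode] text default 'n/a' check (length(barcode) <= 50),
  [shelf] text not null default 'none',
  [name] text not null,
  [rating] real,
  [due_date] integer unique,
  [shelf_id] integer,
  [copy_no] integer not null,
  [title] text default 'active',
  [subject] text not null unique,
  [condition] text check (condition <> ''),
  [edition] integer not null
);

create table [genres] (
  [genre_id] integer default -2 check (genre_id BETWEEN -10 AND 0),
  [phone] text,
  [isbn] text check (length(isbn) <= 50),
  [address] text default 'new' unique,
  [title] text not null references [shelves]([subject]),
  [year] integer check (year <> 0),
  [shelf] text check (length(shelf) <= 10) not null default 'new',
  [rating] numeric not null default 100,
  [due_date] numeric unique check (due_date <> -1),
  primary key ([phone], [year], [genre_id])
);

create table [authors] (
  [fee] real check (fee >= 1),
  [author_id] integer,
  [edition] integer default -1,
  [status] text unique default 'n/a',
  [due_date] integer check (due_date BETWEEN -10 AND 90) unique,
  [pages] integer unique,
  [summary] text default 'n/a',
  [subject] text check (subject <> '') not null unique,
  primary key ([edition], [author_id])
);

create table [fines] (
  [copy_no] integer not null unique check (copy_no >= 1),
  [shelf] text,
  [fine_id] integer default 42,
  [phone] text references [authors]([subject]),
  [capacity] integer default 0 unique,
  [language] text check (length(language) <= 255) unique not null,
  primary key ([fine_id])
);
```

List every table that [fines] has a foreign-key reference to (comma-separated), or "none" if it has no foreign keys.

authors

- phone REFERENCES authors(subject).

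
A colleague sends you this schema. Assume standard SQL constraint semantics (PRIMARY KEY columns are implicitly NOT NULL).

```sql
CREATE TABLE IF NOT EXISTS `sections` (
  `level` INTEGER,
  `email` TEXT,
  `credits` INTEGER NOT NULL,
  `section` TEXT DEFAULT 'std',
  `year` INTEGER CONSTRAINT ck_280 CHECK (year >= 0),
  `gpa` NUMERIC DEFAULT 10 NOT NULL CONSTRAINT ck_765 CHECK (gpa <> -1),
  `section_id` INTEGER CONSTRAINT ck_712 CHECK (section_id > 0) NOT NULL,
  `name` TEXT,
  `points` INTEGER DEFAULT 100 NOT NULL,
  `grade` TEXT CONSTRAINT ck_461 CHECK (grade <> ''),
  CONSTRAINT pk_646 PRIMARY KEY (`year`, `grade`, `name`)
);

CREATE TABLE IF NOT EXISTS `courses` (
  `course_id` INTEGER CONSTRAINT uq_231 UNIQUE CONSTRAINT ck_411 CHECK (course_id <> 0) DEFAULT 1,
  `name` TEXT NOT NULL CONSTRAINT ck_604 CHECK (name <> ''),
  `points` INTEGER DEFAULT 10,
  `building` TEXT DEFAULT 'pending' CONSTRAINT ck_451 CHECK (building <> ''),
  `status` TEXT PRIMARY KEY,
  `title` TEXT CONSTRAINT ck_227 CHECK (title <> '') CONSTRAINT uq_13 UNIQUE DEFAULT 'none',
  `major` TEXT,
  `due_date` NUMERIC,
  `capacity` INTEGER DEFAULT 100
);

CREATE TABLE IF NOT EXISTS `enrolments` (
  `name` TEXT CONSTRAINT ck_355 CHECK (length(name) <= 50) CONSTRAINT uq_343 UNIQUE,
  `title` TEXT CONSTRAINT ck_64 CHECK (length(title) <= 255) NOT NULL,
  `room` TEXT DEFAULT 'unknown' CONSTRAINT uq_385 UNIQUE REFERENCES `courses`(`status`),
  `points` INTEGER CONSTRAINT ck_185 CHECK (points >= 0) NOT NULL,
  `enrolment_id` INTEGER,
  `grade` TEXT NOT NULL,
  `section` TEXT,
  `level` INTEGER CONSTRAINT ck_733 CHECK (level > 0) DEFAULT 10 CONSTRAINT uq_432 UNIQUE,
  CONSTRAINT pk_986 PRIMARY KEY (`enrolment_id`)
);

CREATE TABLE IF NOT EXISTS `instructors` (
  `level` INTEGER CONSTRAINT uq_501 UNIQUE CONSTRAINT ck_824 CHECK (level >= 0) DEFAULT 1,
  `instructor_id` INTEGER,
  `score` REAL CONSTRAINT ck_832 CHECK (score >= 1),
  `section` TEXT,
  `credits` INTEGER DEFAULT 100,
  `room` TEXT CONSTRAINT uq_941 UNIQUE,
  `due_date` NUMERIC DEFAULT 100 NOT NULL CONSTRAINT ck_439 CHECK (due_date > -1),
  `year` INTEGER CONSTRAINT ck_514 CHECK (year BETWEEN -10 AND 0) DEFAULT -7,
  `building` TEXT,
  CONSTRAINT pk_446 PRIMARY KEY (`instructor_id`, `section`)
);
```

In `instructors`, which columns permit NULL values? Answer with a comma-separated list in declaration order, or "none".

level, score, credits, room, year, building

- level: CHECK does not forbid NULL (a CHECK constraint passes when its expression is NULL) → nullable.
- instructor_id: part of the PRIMARY KEY, which implies NOT NULL → not nullable.
- score: CHECK does not forbid NULL (a CHECK constraint passes when its expression is NULL) → nullable.
- section: part of the PRIMARY KEY, which implies NOT NULL → not nullable.
- credits: DEFAULT only fills an omitted column; an explicit NULL is still allowed → nullable.
- room: UNIQUE does not imply NOT NULL → nullable.
- due_date: declared NOT NULL → not nullable.
- year: CHECK does not forbid NULL (a CHECK constraint passes when its expression is NULL) → nullable.
- building: no NOT NULL constraint applies → nullable.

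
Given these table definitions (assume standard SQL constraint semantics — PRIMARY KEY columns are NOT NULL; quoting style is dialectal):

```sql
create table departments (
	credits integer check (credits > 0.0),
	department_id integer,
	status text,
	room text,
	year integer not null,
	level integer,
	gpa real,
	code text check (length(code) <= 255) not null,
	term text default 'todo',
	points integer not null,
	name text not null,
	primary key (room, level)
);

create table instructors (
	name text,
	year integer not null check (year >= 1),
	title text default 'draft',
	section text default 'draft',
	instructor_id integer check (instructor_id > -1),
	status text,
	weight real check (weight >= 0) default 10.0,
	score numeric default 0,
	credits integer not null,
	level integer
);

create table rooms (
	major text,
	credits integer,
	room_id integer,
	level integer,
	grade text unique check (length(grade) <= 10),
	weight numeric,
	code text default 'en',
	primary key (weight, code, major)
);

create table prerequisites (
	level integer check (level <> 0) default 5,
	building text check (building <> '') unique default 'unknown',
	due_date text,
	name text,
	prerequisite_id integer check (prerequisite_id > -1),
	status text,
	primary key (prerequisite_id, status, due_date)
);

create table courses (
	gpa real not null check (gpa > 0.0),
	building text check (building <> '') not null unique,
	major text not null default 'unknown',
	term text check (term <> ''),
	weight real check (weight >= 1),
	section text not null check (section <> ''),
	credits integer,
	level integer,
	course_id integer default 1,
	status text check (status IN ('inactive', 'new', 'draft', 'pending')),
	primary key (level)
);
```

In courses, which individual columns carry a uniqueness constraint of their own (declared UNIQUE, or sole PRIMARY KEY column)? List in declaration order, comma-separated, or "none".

building, level

- gpa: no UNIQUE or single-column PK constraint.
- building: declared UNIQUE → unique.
- major: no UNIQUE or single-column PK constraint.
- term: no UNIQUE or single-column PK constraint.
- weight: no UNIQUE or single-column PK constraint.
- section: no UNIQUE or single-column PK constraint.
- credits: no UNIQUE or single-column PK constraint.
- level: single-column PRIMARY KEY → unique.
- course_id: no UNIQUE or single-column PK constraint.
- status: no UNIQUE or single-column PK constraint.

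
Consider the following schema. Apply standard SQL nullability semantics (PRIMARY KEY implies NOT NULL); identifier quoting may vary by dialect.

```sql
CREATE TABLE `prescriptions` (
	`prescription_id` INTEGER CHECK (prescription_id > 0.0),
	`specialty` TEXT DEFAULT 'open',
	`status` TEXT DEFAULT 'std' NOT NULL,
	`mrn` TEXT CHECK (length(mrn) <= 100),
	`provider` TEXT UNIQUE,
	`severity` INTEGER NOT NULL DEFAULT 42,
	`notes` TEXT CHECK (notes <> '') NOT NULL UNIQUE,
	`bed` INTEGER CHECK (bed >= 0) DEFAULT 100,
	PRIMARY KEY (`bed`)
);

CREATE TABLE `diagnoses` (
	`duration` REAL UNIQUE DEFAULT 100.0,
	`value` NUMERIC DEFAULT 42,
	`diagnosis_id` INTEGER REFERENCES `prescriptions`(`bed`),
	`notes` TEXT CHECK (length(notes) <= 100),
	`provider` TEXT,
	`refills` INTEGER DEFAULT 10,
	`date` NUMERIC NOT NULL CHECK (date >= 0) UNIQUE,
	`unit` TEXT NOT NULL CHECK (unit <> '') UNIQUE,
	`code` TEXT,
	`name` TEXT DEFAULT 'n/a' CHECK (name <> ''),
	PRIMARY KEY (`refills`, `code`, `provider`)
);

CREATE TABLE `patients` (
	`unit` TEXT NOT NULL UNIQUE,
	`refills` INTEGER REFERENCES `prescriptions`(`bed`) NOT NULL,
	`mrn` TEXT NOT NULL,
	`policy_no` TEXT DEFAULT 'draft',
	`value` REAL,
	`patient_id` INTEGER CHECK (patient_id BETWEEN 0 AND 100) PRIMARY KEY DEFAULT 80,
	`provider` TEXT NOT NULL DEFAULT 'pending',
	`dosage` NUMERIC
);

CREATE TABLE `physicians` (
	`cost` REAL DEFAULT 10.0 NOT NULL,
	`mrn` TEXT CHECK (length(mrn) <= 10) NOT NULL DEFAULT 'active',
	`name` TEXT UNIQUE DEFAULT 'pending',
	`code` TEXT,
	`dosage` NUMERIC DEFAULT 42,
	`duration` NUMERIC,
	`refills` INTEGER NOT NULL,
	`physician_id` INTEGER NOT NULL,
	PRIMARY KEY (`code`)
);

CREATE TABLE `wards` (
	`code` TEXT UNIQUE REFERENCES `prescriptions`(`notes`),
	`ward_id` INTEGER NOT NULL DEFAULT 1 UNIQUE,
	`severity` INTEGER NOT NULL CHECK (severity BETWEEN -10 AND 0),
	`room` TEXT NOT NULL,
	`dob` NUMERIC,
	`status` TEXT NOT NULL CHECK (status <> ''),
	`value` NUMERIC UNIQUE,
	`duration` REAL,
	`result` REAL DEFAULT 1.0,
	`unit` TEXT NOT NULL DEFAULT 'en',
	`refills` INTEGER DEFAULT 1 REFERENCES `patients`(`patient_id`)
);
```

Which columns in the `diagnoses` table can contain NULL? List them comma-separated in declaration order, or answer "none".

- duration: UNIQUE does not imply NOT NULL → nullable.
- value: DEFAULT only fills an omitted column; an explicit NULL is still allowed → nullable.
- diagnosis_id: a foreign key column may be NULL unless separately constrained → nullable.
- notes: CHECK does not forbid NULL (a CHECK constraint passes when its expression is NULL) → nullable.
- provider: part of the PRIMARY KEY, which implies NOT NULL → not nullable.
- refills: part of the PRIMARY KEY, which implies NOT NULL → not nullable.
- date: declared NOT NULL → not nullable.
- unit: declared NOT NULL → not nullable.
- code: part of the PRIMARY KEY, which implies NOT NULL → not nullable.
- name: CHECK does not forbid NULL (a CHECK constraint passes when its expression is NULL) → nullable.

duration, value, diagnosis_id, notes, name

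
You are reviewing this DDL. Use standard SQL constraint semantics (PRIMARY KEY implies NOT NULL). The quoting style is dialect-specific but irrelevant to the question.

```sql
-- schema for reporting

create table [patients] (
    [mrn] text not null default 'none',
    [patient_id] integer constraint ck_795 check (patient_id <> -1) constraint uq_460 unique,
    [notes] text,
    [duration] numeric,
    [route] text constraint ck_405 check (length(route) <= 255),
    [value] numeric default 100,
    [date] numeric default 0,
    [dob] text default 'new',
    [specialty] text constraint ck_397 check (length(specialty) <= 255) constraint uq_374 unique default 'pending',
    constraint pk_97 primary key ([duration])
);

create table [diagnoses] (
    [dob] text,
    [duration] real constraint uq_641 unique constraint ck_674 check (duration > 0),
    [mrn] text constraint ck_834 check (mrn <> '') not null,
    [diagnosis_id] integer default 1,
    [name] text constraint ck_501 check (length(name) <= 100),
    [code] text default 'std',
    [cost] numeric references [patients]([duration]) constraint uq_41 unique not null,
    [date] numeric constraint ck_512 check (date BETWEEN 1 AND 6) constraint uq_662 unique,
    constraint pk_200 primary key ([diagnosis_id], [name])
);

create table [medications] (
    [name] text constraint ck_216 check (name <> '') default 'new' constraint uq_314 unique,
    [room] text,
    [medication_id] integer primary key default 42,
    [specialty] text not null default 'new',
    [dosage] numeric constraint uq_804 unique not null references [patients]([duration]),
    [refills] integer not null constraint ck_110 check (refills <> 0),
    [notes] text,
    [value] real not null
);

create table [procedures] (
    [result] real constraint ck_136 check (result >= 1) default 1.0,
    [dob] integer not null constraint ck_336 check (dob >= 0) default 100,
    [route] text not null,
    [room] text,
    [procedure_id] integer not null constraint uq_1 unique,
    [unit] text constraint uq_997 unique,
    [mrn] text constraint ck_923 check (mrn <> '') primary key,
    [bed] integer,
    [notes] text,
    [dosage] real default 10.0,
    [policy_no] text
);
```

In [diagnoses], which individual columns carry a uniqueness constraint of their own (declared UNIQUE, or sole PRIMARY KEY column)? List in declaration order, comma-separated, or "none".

duration, cost, date

- dob: no UNIQUE or single-column PK constraint.
- duration: declared UNIQUE → unique.
- mrn: no UNIQUE or single-column PK constraint.
- diagnosis_id: part of a composite PRIMARY KEY — only the tuple is unique, not this column on its own.
- name: part of a composite PRIMARY KEY — only the tuple is unique, not this column on its own.
- code: no UNIQUE or single-column PK constraint.
- cost: declared UNIQUE → unique.
- date: declared UNIQUE → unique.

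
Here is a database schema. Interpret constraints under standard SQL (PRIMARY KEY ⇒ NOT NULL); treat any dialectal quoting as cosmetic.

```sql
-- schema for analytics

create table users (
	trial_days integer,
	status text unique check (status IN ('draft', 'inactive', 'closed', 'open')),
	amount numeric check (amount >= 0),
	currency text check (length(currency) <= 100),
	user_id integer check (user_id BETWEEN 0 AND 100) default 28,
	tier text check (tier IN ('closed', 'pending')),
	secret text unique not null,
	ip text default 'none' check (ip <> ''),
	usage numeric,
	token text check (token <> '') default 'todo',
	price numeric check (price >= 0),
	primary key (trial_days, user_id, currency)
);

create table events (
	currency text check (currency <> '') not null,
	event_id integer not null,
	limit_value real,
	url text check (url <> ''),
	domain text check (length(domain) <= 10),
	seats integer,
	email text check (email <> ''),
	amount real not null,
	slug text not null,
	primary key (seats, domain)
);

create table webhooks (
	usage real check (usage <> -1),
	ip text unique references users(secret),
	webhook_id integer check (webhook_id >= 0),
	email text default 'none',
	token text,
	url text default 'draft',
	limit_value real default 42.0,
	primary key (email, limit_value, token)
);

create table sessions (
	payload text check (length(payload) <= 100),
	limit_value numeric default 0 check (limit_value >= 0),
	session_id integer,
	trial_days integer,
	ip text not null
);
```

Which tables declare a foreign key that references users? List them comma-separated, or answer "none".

- webhooks.ip references users(secret).

webhooks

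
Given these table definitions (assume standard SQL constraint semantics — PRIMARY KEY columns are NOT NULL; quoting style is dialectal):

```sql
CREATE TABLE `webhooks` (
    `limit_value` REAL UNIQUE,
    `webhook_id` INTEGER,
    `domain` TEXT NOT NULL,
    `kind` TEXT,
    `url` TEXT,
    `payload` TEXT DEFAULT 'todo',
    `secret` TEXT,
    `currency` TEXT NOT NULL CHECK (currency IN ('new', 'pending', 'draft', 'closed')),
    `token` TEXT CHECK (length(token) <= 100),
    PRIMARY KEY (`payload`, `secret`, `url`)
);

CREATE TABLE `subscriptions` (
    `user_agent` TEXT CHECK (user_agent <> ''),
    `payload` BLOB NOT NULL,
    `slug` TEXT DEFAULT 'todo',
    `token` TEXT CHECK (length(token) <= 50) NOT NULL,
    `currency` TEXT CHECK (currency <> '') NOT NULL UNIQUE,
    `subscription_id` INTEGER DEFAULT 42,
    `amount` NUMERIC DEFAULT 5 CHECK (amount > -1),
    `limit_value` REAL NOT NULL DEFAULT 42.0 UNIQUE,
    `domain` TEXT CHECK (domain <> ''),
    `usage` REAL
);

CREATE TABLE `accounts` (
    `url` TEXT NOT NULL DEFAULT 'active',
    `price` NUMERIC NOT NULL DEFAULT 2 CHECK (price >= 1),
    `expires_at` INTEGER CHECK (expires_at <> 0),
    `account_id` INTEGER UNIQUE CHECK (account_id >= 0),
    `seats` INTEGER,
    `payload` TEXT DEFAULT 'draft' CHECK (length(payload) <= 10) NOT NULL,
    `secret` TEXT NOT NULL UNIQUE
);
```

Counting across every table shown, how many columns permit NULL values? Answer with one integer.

webhooks: 4 nullable (limit_value, webhook_id, kind, token — PK (payload, secret, url) and explicit NOT NULL columns excluded).
subscriptions: 6 nullable (user_agent, slug, subscription_id, amount, domain, usage — PK none and explicit NOT NULL columns excluded).
accounts: 3 nullable (expires_at, account_id, seats — PK none and explicit NOT NULL columns excluded).
Total: 4 + 6 + 3 = 13.

13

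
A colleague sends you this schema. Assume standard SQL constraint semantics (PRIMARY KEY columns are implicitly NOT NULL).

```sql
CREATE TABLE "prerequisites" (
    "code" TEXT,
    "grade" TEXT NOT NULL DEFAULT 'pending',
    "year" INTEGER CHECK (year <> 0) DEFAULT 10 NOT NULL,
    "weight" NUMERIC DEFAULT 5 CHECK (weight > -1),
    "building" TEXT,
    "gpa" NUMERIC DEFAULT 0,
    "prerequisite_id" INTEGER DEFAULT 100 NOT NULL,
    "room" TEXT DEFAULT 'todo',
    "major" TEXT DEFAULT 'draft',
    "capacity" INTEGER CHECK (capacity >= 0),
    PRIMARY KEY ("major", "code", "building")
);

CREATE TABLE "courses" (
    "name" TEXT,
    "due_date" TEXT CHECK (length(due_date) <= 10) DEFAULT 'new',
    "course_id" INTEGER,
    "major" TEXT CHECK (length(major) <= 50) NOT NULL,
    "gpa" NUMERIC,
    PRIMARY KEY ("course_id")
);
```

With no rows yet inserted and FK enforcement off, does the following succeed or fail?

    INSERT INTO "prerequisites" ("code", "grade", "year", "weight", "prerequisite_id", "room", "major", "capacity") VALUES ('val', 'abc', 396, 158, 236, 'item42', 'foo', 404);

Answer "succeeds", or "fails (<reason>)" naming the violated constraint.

building is omitted from the column list and has no DEFAULT, so it would receive NULL.
But building is part of the PRIMARY KEY (implied NOT NULL).

fails (NOT NULL on building)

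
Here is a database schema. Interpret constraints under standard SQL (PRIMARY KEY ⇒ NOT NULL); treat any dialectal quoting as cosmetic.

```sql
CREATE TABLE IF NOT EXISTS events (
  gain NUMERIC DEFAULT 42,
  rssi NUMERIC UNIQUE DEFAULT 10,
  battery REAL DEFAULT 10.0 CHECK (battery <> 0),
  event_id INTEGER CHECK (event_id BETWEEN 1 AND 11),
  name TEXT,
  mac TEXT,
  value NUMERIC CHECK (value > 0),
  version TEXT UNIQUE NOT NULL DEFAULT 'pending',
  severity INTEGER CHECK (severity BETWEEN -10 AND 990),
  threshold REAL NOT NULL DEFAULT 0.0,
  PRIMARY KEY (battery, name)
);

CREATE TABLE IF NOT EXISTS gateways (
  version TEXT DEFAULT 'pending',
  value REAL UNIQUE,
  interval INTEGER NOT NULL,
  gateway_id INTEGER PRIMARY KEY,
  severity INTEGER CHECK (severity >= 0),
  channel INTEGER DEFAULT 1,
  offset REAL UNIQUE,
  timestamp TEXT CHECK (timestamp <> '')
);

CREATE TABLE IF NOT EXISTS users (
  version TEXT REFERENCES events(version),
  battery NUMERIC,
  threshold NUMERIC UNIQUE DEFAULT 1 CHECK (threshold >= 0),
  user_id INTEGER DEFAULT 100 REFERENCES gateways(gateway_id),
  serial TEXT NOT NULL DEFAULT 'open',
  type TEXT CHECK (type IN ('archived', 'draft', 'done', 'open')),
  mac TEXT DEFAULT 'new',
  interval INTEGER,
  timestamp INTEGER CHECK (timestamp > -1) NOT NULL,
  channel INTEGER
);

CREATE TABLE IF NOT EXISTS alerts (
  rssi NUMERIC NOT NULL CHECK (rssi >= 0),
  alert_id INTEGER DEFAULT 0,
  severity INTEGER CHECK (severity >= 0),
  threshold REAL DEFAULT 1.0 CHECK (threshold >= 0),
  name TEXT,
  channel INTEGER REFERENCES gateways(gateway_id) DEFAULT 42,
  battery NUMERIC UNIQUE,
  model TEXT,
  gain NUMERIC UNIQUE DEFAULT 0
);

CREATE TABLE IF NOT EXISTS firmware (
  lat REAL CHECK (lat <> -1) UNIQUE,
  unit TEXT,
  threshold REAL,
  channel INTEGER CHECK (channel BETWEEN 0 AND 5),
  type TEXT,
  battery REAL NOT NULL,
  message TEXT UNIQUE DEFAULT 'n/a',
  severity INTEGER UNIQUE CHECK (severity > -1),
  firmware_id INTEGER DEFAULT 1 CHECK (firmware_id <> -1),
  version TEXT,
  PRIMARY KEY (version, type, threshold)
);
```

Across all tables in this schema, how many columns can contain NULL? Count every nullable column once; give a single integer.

events: 6 nullable (gain, rssi, event_id, mac, value, severity — PK (battery, name) and explicit NOT NULL columns excluded).
gateways: 6 nullable (version, value, severity, channel, offset, timestamp — PK (gateway_id) and explicit NOT NULL columns excluded).
users: 8 nullable (version, battery, threshold, user_id, type, mac, interval, channel — PK none and explicit NOT NULL columns excluded).
alerts: 8 nullable (alert_id, severity, threshold, name, channel, battery, model, gain — PK none and explicit NOT NULL columns excluded).
firmware: 6 nullable (lat, unit, channel, message, severity, firmware_id — PK (version, type, threshold) and explicit NOT NULL columns excluded).
Total: 6 + 6 + 8 + 8 + 6 = 34.

34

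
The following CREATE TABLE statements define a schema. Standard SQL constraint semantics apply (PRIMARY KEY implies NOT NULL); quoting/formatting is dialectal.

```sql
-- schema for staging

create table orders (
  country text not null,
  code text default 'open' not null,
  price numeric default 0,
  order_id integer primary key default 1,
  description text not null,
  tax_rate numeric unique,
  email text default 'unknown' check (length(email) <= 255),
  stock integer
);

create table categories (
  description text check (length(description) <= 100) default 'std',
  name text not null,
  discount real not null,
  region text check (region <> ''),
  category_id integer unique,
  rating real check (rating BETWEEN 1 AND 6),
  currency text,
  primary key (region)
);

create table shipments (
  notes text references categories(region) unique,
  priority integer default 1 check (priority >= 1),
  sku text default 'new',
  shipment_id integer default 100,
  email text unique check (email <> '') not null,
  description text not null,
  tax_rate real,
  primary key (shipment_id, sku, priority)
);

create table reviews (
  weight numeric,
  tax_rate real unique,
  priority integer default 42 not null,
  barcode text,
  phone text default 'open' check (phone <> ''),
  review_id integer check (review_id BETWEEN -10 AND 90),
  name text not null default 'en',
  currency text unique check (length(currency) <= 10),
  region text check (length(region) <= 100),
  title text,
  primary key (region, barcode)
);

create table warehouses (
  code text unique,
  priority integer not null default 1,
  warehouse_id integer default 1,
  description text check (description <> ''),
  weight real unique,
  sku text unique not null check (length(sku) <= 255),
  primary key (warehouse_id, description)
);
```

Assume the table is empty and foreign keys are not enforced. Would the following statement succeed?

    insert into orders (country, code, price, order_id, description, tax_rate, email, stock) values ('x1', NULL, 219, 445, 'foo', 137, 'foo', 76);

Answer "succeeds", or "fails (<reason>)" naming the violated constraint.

code is explicitly set to NULL, but code is declared NOT NULL.

fails (NOT NULL on code)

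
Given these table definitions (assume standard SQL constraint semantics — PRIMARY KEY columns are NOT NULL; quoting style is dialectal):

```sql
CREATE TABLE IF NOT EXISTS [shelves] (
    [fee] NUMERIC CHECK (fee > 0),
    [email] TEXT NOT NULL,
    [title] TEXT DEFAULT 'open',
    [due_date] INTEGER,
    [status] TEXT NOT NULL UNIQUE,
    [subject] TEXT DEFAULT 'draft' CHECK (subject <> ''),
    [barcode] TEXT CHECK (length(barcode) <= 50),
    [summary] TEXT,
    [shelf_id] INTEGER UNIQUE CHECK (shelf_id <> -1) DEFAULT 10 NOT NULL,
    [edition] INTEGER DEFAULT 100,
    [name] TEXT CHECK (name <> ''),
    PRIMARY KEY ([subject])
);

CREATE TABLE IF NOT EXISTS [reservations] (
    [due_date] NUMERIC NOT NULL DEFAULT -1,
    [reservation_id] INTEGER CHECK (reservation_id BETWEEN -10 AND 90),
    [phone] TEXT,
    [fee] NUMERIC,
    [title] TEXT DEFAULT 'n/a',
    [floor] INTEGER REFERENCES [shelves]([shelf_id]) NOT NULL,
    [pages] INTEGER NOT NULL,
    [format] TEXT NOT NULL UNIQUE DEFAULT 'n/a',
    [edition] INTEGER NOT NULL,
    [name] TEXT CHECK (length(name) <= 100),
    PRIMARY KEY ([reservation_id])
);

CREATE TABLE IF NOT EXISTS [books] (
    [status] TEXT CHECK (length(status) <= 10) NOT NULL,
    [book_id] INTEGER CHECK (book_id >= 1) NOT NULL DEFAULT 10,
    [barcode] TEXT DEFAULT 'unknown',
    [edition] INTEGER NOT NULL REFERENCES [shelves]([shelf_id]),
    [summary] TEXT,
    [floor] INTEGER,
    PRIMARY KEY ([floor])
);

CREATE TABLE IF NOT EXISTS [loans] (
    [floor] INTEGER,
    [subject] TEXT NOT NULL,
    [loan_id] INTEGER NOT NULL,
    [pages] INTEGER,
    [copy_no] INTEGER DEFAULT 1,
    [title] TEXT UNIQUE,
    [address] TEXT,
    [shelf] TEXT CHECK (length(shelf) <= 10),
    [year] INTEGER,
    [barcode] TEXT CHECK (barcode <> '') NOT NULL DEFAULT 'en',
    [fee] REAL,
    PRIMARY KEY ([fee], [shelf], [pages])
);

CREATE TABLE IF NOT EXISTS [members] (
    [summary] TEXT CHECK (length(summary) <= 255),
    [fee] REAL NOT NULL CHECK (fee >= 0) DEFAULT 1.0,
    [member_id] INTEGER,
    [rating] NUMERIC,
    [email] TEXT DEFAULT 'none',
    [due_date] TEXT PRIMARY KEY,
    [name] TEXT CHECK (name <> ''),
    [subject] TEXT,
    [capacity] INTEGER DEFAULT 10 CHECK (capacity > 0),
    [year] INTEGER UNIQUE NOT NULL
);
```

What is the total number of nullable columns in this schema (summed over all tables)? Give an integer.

25

shelves: 7 nullable (fee, title, due_date, barcode, summary, edition, name — PK (subject) and explicit NOT NULL columns excluded).
reservations: 4 nullable (phone, fee, title, name — PK (reservation_id) and explicit NOT NULL columns excluded).
books: 2 nullable (barcode, summary — PK (floor) and explicit NOT NULL columns excluded).
loans: 5 nullable (floor, copy_no, title, address, year — PK (fee, shelf, pages) and explicit NOT NULL columns excluded).
members: 7 nullable (summary, member_id, rating, email, name, subject, capacity — PK (due_date) and explicit NOT NULL columns excluded).
Total: 7 + 4 + 2 + 5 + 7 = 25.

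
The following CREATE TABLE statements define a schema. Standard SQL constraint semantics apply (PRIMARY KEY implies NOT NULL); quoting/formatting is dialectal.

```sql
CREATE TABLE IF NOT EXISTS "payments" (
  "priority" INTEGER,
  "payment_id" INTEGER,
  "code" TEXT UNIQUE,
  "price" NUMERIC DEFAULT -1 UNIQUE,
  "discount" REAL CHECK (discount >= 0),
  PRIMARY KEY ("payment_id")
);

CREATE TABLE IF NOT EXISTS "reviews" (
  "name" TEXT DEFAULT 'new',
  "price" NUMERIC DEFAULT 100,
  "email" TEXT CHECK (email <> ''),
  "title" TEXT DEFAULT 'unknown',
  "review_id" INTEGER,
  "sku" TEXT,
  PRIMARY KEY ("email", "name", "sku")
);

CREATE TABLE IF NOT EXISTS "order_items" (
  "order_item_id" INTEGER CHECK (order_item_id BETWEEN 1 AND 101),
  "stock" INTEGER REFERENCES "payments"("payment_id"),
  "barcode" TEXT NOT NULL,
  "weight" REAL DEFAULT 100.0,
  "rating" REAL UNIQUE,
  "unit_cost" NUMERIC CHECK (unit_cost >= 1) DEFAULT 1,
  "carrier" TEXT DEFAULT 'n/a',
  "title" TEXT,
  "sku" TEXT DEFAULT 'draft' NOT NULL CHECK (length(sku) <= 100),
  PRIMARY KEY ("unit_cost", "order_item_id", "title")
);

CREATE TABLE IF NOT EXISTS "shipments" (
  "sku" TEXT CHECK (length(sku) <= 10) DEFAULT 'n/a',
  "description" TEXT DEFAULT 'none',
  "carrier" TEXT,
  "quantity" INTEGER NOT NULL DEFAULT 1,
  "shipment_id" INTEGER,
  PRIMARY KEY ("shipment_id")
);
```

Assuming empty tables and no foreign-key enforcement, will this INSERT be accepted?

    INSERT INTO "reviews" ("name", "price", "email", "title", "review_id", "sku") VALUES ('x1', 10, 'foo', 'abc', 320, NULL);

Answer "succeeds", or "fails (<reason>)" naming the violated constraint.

fails (NOT NULL on sku)

sku is explicitly set to NULL, but sku is part of the PRIMARY KEY (implied NOT NULL).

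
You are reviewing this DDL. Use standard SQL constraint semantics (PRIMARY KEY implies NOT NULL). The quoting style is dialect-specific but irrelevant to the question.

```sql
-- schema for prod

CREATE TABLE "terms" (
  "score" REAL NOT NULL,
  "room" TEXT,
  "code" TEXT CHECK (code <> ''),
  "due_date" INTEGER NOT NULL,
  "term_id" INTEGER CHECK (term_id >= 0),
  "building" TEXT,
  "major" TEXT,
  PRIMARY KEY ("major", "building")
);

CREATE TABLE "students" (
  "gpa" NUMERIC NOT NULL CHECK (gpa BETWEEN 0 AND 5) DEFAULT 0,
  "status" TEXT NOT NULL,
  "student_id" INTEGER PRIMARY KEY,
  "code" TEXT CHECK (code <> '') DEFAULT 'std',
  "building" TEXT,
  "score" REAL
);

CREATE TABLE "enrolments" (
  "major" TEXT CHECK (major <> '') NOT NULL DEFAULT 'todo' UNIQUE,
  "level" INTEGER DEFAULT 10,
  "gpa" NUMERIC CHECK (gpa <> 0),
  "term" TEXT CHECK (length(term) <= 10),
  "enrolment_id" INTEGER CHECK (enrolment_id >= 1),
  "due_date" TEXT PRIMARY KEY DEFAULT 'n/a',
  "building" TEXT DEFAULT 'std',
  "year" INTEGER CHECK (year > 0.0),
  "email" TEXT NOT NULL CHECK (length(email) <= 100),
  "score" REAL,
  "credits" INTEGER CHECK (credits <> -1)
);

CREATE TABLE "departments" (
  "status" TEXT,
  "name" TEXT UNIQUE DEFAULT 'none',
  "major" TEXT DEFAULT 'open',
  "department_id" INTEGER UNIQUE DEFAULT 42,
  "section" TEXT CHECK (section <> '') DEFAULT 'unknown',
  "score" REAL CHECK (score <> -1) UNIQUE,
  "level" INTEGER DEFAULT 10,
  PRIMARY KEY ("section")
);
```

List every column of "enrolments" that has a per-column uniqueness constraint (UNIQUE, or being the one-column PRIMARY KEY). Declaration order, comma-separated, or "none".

major, due_date

- major: declared UNIQUE → unique.
- level: no UNIQUE or single-column PK constraint.
- gpa: no UNIQUE or single-column PK constraint.
- term: no UNIQUE or single-column PK constraint.
- enrolment_id: no UNIQUE or single-column PK constraint.
- due_date: single-column PRIMARY KEY → unique.
- building: no UNIQUE or single-column PK constraint.
- year: no UNIQUE or single-column PK constraint.
- email: no UNIQUE or single-column PK constraint.
- score: no UNIQUE or single-column PK constraint.
- credits: no UNIQUE or single-column PK constraint.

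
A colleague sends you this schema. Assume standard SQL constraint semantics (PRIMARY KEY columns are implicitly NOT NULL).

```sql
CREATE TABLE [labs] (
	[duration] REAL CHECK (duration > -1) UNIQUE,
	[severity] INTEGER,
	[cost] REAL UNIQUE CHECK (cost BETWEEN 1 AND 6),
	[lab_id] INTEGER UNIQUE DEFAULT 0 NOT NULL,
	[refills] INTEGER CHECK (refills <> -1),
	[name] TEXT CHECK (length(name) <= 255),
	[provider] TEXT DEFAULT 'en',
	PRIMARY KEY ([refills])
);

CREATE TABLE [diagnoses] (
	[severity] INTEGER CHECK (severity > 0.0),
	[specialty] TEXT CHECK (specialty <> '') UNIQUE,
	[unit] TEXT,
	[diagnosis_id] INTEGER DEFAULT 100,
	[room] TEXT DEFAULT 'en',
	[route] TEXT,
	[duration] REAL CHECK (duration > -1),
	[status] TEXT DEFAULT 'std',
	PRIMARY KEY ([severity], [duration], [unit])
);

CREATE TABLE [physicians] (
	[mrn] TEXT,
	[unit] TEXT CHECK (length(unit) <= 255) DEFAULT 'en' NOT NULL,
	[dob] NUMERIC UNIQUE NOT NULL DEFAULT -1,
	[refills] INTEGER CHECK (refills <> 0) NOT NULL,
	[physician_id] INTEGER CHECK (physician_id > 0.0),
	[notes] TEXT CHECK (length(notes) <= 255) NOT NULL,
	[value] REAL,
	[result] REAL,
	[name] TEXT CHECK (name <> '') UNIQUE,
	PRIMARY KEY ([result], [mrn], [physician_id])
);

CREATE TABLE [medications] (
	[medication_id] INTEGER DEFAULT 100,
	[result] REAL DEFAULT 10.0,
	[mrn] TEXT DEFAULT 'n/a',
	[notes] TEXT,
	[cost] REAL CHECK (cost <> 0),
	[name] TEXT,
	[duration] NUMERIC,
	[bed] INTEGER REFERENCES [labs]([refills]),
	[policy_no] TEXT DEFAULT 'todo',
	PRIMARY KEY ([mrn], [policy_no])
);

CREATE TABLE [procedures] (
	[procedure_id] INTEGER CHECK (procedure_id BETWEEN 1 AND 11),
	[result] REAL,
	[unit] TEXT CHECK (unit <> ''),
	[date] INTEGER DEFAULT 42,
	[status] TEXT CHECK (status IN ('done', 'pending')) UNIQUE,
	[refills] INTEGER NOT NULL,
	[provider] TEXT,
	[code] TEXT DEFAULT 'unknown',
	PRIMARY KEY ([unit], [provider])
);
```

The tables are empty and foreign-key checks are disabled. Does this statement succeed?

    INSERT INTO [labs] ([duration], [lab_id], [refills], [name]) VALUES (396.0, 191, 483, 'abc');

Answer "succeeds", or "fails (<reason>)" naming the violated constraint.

NOT NULL columns: lab_id is supplied; refills is supplied.
CHECK constraints: 396.0 satisfies (duration > -1); 483 satisfies (refills <> -1); 'abc' satisfies (length(name) <= 255).
No constraint is violated.

succeeds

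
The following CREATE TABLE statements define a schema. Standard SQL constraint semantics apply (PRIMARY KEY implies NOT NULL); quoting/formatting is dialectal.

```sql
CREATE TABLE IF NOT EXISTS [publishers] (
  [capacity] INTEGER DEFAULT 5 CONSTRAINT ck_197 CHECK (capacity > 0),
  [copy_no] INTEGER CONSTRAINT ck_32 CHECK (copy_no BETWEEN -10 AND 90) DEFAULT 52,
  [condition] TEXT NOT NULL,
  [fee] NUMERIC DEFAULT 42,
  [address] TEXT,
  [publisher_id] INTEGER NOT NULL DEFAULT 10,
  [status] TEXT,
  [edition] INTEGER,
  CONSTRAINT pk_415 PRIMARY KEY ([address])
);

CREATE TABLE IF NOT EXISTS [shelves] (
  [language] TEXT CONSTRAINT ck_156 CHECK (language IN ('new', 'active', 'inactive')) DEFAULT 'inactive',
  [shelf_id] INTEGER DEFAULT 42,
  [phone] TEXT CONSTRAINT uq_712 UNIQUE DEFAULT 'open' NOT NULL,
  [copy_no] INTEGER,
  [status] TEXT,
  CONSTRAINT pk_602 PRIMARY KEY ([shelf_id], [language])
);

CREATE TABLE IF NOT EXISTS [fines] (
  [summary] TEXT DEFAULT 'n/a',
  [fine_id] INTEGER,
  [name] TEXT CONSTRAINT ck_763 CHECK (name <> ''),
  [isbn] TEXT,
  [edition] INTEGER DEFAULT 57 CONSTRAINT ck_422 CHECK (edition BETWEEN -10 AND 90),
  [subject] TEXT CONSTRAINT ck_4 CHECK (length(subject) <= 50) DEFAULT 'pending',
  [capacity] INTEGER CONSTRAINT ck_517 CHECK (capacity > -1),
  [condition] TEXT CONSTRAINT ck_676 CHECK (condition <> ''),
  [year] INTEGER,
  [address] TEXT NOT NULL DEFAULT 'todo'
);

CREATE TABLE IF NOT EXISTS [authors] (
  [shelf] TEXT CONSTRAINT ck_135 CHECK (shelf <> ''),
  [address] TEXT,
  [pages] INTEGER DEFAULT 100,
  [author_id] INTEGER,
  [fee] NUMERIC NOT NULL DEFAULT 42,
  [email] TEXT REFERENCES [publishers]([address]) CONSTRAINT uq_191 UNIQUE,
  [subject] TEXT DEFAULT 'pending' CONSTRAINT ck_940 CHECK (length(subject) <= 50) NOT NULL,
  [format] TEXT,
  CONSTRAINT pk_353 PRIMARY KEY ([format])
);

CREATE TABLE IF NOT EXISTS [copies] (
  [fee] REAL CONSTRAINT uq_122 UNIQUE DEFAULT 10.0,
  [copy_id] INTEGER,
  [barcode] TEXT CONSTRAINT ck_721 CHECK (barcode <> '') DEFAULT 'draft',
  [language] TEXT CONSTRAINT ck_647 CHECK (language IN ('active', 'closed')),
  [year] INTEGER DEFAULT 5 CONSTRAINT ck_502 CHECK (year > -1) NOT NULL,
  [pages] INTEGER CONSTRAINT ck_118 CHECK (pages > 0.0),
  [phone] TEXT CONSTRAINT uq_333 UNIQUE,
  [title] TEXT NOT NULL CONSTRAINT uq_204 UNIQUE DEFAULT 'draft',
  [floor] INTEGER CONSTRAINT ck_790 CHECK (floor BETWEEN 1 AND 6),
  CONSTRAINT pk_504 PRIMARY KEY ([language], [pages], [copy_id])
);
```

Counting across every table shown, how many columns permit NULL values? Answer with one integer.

25

publishers: 5 nullable (capacity, copy_no, fee, status, edition — PK (address) and explicit NOT NULL columns excluded).
shelves: 2 nullable (copy_no, status — PK (shelf_id, language) and explicit NOT NULL columns excluded).
fines: 9 nullable (summary, fine_id, name, isbn, edition, subject, capacity, condition, year — PK none and explicit NOT NULL columns excluded).
authors: 5 nullable (shelf, address, pages, author_id, email — PK (format) and explicit NOT NULL columns excluded).
copies: 4 nullable (fee, barcode, phone, floor — PK (language, pages, copy_id) and explicit NOT NULL columns excluded).
Total: 5 + 2 + 9 + 5 + 4 = 25.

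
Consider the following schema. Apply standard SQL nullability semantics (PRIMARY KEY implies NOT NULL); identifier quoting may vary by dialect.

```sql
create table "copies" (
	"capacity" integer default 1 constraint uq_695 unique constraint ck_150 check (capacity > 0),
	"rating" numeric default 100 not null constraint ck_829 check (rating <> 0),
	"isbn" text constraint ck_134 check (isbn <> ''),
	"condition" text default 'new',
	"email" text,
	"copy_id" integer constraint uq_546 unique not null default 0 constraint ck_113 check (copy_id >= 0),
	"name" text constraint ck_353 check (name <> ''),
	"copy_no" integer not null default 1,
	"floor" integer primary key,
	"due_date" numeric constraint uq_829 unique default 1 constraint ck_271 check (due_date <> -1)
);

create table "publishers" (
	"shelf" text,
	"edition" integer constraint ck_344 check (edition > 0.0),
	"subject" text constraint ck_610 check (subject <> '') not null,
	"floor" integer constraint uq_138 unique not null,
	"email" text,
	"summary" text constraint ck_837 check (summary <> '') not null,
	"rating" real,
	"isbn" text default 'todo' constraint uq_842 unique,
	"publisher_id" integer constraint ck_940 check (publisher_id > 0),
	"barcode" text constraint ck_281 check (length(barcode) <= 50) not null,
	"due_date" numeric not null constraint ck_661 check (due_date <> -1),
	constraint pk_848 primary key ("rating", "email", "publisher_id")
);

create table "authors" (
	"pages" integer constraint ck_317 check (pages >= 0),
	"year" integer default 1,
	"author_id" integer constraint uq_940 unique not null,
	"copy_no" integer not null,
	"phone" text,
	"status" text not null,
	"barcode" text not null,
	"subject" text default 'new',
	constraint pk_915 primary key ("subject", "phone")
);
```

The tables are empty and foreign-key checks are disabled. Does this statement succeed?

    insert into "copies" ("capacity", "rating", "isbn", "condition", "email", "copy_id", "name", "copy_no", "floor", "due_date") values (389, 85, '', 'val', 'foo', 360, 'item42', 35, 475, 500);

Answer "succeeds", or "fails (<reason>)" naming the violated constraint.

The value '' for isbn violates CHECK (isbn <> '').

fails (CHECK on isbn)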